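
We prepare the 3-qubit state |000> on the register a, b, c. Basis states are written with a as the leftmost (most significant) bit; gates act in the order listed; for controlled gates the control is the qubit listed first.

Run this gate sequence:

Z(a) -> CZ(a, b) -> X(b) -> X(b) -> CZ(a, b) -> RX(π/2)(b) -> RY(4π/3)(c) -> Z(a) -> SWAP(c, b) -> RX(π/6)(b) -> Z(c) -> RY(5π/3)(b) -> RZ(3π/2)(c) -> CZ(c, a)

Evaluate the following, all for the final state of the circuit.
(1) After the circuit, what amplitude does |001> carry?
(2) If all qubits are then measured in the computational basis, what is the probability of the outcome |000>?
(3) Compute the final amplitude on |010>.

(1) |001> carries amplitude -sqrt(3)*exp(3*I*pi/4)/8 + exp(3*I*pi/4)/8 in the final state. Key observation: gates 2-5 undo each other exactly, leaving only the rest of the circuit to track.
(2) A full measurement returns |000> with probability 1/16 - sqrt(3)/32.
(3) |010> carries amplitude (2 + 2*sqrt(3) - sqrt(3)*I + 3*I)*exp(I*pi/4)/8 in the final state.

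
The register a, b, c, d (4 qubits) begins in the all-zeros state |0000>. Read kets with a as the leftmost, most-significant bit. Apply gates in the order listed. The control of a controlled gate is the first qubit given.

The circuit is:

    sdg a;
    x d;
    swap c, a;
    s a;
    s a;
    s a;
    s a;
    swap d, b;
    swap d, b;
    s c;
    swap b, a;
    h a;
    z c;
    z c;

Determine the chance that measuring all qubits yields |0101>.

The probability of measuring |0101> is 0. Key observation: the block from step 4 through step 7 cancels to the identity and can be dropped.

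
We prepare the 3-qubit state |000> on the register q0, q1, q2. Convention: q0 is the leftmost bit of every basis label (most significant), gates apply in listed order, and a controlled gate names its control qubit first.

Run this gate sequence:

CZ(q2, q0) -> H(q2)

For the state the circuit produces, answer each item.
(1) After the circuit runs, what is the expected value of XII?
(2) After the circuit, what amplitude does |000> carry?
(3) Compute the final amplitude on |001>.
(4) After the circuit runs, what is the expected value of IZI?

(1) The expectation value of XII is 0.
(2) The final state's coefficient on |000> equals sqrt(2)/2.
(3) |001> carries amplitude sqrt(2)/2 in the final state.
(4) In the final state, IZI has expectation 1.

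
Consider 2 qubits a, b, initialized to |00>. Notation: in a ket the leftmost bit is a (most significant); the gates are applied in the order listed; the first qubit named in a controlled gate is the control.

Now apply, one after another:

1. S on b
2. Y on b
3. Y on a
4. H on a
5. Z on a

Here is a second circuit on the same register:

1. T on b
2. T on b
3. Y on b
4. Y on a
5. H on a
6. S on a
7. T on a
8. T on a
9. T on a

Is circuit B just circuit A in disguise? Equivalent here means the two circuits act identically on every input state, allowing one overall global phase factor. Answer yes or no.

No — the two circuits implement different unitaries, even allowing a global phase.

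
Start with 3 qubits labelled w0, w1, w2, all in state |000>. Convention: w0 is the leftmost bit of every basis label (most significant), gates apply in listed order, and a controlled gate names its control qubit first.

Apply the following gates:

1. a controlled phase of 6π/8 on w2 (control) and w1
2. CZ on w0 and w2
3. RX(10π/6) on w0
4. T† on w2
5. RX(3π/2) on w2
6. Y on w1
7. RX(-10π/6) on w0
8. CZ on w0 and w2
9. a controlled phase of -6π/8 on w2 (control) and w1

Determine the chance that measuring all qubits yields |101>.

A full measurement returns |101> with probability 0.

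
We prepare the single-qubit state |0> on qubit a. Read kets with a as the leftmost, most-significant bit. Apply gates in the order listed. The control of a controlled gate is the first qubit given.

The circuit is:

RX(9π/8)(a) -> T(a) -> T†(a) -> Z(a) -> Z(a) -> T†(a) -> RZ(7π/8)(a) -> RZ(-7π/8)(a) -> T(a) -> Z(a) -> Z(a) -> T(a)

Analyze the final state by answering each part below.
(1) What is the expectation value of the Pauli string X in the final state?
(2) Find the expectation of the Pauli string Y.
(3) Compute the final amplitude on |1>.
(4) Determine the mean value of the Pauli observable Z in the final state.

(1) The observable X averages to -sqrt(4 - 2*sqrt(2))/4. Key observation: gates 4-11 undo each other exactly, leaving only the rest of the circuit to track.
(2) The expectation value of Y is sqrt(4 - 2*sqrt(2))/4.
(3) The final state's coefficient on |1> equals -exp(3*I*pi/4)*cos(pi/16).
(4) The expectation value of Z is -sqrt(sqrt(2) + 2)/2.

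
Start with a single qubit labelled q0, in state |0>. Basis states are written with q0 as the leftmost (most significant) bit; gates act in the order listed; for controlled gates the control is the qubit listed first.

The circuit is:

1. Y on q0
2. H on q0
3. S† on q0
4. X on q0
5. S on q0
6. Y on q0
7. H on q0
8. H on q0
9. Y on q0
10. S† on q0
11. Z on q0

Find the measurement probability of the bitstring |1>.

The probability of measuring |1> is 1/2. Key observation: the block from step 5 through step 10 cancels to the identity and can be dropped.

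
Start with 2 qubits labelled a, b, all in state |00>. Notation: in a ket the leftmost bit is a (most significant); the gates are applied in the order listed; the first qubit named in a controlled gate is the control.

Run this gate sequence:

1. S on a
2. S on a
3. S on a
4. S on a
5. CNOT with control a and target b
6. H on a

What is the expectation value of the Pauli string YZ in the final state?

The observable YZ averages to 0. Key observation: the block from step 1 through step 4 cancels to the identity and can be dropped.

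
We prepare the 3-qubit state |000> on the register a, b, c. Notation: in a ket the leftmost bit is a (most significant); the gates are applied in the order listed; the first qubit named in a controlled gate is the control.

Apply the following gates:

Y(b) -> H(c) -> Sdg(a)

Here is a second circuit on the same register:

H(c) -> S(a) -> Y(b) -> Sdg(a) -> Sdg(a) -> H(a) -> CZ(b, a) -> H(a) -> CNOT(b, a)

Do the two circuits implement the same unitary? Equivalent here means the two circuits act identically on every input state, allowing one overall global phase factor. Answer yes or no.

Yes: on every input state the two circuits agree up to one overall phase factor.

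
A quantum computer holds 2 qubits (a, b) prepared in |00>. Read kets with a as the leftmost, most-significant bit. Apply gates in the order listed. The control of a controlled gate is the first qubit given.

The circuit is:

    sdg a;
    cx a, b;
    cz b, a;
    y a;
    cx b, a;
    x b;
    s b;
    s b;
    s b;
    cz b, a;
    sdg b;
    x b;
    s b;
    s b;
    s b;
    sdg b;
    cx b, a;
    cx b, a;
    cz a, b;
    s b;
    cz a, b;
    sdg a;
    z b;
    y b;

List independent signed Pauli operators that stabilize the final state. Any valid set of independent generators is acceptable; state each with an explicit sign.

The final state is stabilized by the group generated by -ZI, -IZ; other independent generating sets are equally valid.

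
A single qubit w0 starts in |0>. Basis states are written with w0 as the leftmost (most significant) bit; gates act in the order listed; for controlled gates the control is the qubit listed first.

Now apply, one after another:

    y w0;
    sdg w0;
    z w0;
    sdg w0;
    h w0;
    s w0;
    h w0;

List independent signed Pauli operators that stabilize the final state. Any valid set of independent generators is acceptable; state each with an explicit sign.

One valid set of independent stabilizer generators is +Y (any independent generating set of the same group is equally correct).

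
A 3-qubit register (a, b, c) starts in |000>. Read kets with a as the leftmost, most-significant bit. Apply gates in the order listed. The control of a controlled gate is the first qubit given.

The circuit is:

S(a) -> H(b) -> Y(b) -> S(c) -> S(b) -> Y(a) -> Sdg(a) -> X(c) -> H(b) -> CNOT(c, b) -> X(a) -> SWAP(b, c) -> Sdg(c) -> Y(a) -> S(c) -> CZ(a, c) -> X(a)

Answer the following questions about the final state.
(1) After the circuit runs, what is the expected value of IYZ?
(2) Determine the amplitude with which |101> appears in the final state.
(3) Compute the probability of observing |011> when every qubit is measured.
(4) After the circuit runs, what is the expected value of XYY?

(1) The expectation value of IYZ is 0.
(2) |101> carries amplitude 0 in the final state.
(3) The probability of measuring |011> is 1/2.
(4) In the final state, XYY has expectation 0.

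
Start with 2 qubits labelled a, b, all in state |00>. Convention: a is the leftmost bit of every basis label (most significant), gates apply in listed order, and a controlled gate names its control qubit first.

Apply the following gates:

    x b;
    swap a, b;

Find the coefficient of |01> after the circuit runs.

The amplitude on |01> is 0.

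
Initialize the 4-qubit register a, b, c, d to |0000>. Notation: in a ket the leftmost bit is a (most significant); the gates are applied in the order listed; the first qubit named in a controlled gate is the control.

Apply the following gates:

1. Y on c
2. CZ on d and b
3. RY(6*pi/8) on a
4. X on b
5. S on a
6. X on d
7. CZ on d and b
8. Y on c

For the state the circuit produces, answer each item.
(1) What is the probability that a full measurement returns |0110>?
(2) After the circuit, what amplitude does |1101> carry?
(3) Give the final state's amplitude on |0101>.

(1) The probability of measuring |0110> is 0.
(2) |1101> carries amplitude -I*sqrt(sqrt(2) + 2)/2 in the final state.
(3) The amplitude on |0101> is -sqrt(2 - sqrt(2))/2.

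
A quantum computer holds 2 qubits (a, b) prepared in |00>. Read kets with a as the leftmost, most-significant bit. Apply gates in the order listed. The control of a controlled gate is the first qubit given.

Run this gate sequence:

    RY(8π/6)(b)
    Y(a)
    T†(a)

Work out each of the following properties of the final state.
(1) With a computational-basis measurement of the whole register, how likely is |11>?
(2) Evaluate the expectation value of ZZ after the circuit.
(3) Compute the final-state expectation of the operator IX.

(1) The probability of measuring |11> is 3/4.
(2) In the final state, ZZ has expectation 1/2.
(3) The expectation value of IX is -sqrt(3)/2.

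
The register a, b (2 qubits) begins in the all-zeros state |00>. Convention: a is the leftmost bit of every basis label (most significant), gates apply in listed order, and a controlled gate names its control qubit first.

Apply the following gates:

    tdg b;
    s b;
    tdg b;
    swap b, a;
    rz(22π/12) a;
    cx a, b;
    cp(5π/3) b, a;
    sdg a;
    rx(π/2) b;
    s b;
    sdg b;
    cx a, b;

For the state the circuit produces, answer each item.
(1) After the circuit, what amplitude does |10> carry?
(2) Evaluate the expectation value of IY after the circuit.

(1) The final state's coefficient on |10> equals 0.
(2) The expectation value of IY is -1.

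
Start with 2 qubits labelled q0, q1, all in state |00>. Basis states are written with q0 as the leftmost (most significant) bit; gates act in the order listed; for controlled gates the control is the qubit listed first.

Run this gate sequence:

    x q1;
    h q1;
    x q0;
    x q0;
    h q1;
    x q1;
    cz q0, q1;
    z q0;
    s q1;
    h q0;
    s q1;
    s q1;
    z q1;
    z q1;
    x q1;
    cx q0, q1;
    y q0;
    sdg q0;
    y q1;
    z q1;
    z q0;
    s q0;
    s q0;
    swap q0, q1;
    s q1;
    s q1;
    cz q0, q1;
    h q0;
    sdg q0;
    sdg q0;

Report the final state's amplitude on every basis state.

After the circuit, the state carries amplitude -1/2 on |00>, I/2 on |01>, -1/2 on |10>, -I/2 on |11>. Key observation: the block from step 1 through step 6 cancels to the identity and can be dropped.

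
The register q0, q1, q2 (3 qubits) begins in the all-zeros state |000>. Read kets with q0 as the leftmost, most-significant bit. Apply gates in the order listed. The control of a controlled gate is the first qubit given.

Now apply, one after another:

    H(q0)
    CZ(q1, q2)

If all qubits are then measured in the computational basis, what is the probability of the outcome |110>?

A full measurement returns |110> with probability 0.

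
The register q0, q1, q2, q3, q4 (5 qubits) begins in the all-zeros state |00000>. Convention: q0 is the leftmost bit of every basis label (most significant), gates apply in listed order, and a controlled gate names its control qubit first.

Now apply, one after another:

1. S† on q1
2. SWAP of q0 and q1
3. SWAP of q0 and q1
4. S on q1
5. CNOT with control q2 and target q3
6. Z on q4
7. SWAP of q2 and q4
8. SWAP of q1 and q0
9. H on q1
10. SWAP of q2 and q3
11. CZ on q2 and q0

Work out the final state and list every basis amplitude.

After the circuit, the state carries amplitude sqrt(2)/2 on |00000>, sqrt(2)/2 on |01000>, and 0 on every other basis state. Key observation: steps 1-4 multiply out to the identity, so the circuit reduces to the remaining gates.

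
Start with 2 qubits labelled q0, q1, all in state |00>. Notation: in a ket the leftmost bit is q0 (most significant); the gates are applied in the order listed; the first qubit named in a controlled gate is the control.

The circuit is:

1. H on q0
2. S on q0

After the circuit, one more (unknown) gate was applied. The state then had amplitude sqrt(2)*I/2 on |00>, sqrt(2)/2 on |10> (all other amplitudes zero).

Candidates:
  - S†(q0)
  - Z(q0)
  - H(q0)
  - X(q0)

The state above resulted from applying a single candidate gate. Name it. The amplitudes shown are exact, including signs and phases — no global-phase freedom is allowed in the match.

It was X(q0) that produced the state shown.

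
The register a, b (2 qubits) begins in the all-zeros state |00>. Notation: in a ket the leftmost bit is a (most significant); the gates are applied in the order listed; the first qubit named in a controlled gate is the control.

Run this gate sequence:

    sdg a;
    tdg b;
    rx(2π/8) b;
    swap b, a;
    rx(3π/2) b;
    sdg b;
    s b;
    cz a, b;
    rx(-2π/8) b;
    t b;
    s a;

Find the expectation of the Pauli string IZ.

The observable IZ averages to -1/2.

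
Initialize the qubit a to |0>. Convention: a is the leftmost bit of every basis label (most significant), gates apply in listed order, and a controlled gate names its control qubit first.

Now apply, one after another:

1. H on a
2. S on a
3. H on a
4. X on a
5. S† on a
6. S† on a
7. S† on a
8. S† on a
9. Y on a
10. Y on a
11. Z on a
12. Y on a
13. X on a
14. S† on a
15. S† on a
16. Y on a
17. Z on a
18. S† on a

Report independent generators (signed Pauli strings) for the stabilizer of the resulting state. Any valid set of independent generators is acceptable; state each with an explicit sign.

The stabilizer group can be generated by +X, among other valid generating sets.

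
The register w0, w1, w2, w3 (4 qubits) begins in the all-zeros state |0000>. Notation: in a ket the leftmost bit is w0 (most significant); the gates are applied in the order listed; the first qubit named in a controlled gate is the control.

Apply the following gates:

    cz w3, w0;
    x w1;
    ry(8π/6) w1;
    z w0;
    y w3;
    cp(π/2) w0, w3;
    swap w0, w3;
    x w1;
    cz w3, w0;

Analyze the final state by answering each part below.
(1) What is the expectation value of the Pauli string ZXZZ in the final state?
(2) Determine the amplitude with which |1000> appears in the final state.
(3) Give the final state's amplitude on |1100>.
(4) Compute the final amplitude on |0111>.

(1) In the final state, ZXZZ has expectation -sqrt(3)/2.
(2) The final state's coefficient on |1000> equals -I/2.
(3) |1100> carries amplitude -sqrt(3)*I/2 in the final state.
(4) The amplitude on |0111> is 0.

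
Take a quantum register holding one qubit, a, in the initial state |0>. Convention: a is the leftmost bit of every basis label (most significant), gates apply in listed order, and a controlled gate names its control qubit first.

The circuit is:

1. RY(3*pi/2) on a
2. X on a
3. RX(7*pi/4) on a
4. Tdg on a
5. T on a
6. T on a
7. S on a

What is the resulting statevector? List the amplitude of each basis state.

The final amplitudes are -sqrt(2)*sqrt(sqrt(2) + 2)/4 + sqrt(2)*I*sqrt(2 - sqrt(2))/4 on |0>, sqrt(2)*sqrt(2 - sqrt(2))*exp(I*pi/4)/4 + sqrt(2)*sqrt(sqrt(2) + 2)*exp(3*I*pi/4)/4 on |1>.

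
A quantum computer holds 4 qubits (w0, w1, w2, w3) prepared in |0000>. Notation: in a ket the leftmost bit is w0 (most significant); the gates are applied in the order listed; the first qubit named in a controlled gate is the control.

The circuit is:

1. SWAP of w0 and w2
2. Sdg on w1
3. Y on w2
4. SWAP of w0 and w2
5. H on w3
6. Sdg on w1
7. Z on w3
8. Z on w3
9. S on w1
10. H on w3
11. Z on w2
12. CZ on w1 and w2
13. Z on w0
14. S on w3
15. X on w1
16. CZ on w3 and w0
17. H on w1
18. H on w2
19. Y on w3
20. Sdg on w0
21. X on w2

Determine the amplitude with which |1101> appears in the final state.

The amplitude on |1101> is I/2.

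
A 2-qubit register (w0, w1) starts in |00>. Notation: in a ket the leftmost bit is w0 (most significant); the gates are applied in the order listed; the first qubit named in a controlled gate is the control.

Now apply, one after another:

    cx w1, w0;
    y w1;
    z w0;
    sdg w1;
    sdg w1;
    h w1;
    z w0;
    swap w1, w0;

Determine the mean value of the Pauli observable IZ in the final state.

The observable IZ averages to 1.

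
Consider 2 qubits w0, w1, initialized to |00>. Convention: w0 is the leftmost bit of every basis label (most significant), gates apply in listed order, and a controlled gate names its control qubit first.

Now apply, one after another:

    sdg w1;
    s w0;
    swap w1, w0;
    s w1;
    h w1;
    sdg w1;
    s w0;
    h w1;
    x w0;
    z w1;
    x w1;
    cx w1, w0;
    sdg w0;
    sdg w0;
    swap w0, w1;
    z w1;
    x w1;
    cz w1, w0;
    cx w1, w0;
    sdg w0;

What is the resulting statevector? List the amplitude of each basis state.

After the circuit, the state carries amplitude -1/2 - I/2 on |00>, -1/2 + I/2 on |01>, 0 on |10>, 0 on |11>.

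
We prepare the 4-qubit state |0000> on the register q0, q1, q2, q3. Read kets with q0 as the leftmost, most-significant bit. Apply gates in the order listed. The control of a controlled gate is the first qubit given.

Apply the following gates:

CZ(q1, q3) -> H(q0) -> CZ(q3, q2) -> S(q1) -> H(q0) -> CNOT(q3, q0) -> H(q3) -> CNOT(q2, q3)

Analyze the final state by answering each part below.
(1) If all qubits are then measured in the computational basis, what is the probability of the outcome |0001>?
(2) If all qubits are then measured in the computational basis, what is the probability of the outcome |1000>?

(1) Outcome |0001> occurs with probability 1/2.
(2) Outcome |1000> occurs with probability 0.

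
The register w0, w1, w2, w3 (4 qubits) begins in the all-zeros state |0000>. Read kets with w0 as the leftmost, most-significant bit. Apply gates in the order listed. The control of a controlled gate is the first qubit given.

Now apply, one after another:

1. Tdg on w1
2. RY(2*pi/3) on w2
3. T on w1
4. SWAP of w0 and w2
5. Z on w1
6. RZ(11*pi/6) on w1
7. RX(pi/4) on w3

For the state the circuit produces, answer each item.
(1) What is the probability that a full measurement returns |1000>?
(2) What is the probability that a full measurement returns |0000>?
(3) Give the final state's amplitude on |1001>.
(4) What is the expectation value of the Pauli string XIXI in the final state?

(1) The probability of measuring |1000> is 3*sqrt(2)/16 + 3/8.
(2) A full measurement returns |0000> with probability sqrt(2)/16 + 1/8.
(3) The final state's coefficient on |1001> equals sqrt(6 - 3*sqrt(2))*exp(7*I*pi/12)/4.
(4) The expectation value of XIXI is 0.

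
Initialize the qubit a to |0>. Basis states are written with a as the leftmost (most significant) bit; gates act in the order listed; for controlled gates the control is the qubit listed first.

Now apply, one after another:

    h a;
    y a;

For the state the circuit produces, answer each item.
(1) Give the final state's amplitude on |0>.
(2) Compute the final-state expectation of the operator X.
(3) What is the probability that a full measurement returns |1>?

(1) The amplitude on |0> is -sqrt(2)*I/2.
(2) The observable X averages to -1.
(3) A full measurement returns |1> with probability 1/2.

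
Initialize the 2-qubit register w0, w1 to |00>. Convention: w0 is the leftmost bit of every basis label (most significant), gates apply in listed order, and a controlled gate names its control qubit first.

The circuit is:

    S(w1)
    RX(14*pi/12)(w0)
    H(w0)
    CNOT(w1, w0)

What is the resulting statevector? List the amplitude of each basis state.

The resulting statevector has amplitude (1 - I)*(1 - sqrt(3)*I)/4 on |00>, 0 on |01>, (1 - I)*(-sqrt(3) + I)/4 on |10>, 0 on |11>.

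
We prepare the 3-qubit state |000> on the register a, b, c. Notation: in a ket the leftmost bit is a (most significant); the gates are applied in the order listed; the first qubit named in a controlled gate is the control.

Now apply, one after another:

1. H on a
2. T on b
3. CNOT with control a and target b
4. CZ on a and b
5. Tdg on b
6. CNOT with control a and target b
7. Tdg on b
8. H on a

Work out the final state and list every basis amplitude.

The final amplitudes are 1/2 + exp(3*I*pi/4)/2 on |000>, 1/2 - exp(3*I*pi/4)/2 on |100>, and 0 on every other basis state.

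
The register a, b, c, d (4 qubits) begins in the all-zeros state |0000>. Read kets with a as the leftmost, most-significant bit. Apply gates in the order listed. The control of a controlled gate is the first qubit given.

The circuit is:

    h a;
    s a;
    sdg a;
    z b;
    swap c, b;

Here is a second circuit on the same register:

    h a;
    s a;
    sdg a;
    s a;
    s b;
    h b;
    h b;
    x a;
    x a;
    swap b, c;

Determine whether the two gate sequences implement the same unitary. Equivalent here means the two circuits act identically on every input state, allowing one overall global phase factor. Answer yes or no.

No — the two circuits implement different unitaries, even allowing a global phase.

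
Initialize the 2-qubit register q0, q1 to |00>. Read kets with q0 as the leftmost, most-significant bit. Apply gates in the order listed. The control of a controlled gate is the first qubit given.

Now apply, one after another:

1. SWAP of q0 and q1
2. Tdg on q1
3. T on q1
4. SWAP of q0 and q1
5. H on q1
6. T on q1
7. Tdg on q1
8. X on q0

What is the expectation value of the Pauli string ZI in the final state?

In the final state, ZI has expectation -1.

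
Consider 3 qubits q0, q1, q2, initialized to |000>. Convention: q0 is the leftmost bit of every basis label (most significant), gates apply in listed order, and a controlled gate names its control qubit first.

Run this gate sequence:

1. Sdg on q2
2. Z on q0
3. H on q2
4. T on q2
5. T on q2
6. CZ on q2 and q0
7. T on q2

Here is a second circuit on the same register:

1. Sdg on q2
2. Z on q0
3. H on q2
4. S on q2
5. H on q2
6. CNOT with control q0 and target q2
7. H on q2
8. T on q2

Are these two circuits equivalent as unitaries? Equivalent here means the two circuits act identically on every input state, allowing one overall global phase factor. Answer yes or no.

Yes: on every input state the two circuits agree up to one overall phase factor.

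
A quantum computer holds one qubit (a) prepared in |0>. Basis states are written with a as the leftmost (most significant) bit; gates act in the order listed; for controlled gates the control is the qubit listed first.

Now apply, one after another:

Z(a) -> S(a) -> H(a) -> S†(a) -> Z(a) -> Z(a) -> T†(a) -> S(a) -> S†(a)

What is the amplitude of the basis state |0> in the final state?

The final state's coefficient on |0> equals sqrt(2)/2.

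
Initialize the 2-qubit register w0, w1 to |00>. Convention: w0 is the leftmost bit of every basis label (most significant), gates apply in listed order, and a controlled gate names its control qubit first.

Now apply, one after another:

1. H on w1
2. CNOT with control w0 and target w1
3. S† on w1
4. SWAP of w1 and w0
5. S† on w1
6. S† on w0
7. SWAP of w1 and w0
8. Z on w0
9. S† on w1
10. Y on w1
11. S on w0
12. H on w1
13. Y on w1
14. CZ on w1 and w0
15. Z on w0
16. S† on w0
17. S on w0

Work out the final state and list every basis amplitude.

After the circuit, the state carries amplitude -1/2 - I/2 on |00>, -1/2 + I/2 on |01>, 0 on |10>, 0 on |11>.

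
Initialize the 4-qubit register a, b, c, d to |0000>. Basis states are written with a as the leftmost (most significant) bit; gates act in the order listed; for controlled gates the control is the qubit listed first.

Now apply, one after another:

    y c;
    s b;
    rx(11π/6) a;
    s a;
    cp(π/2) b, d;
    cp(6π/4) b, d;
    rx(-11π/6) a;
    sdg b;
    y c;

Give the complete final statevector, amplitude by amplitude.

The resulting statevector has amplitude (1 - I)*(sqrt(3) + 2*I)/4 on |0000>, -1/4 - I/4 on |1000>, and 0 on every other basis state.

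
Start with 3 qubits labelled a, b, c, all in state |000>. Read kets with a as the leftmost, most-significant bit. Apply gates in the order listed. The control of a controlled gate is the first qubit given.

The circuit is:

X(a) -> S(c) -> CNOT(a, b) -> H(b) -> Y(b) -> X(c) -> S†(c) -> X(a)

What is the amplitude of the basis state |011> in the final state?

The final state's coefficient on |011> equals sqrt(2)/2.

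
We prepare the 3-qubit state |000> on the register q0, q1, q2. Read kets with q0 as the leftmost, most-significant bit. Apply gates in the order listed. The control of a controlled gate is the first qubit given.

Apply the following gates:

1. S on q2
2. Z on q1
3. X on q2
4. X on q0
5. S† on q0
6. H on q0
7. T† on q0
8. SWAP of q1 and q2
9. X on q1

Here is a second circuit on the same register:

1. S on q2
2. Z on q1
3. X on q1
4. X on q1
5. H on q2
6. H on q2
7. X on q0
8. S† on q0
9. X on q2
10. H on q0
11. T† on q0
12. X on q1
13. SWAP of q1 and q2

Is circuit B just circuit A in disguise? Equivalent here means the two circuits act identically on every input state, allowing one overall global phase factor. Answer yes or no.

No, they are not equivalent — no single phase factor reconciles the two unitaries.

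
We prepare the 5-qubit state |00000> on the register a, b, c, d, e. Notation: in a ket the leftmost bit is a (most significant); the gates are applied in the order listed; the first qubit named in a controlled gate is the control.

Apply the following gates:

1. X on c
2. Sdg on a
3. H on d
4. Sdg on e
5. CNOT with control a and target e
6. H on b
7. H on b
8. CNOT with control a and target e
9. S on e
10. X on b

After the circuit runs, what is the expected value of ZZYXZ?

In the final state, ZZYXZ has expectation 0.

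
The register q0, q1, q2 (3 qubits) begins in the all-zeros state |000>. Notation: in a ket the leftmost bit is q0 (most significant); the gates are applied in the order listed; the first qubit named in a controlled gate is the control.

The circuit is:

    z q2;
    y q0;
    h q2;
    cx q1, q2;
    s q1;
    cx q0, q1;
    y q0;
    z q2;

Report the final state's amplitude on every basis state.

After the circuit, the state carries amplitude sqrt(2)/2 on |010>, -sqrt(2)/2 on |011>, and 0 on every other basis state.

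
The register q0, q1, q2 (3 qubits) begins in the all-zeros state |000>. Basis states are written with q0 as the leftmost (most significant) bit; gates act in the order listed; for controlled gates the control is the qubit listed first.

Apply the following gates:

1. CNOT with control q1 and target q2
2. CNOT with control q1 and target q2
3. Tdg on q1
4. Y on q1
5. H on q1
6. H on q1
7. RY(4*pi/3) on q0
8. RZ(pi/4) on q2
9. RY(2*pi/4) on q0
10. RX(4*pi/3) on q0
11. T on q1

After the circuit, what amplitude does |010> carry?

|010> carries amplitude (-sqrt(6) + 3*sqrt(2) + sqrt(2)*I + sqrt(6)*I)*exp(I*pi/8)/8 in the final state.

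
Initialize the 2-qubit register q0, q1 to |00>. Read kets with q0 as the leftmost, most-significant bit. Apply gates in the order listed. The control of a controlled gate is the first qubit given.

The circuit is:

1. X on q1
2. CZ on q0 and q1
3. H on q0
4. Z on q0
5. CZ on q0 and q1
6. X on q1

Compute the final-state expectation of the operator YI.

The expectation value of YI is 0.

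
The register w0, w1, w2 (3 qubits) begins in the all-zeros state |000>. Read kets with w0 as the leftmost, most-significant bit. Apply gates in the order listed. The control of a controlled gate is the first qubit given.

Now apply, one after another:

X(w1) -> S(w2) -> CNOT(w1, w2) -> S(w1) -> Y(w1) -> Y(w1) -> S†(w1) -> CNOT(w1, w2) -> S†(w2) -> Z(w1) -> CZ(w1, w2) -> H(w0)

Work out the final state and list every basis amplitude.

The final amplitudes are -sqrt(2)/2 on |010>, -sqrt(2)/2 on |110>, and 0 on every other basis state. Key observation: steps 2-9 multiply out to the identity, so the circuit reduces to the remaining gates.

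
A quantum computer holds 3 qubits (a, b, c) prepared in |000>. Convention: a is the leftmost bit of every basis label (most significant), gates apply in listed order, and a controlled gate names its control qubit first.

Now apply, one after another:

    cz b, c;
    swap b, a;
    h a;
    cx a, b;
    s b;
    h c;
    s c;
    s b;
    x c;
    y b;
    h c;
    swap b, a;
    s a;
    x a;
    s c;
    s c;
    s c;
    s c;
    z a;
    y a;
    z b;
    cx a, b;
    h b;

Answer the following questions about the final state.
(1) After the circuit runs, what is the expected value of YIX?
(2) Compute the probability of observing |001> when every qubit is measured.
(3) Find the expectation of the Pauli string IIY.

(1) In the final state, YIX has expectation 0. Key observation: the block from step 15 through step 18 cancels to the identity and can be dropped.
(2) A full measurement returns |001> with probability 1/8.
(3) The observable IIY averages to 1.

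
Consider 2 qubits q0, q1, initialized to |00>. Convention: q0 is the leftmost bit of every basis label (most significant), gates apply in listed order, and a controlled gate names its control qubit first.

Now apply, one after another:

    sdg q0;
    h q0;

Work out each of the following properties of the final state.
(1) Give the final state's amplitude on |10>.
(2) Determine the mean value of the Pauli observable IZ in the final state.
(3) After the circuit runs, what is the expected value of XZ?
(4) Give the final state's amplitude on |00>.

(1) The final state's coefficient on |10> equals sqrt(2)/2.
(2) In the final state, IZ has expectation 1.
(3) In the final state, XZ has expectation 1.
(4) |00> carries amplitude sqrt(2)/2 in the final state.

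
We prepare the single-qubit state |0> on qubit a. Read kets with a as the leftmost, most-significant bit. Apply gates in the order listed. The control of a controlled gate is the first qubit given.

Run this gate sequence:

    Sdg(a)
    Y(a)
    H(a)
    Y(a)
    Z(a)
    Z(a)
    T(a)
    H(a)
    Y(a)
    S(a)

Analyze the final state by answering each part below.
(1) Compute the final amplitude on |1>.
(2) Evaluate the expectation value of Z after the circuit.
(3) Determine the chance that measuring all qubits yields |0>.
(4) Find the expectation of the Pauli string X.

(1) The amplitude on |1> is 1/2 + exp(I*pi/4)/2.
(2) The expectation value of Z is -sqrt(2)/2.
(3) Outcome |0> occurs with probability 1/2 - sqrt(2)/4.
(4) In the final state, X has expectation sqrt(2)/2.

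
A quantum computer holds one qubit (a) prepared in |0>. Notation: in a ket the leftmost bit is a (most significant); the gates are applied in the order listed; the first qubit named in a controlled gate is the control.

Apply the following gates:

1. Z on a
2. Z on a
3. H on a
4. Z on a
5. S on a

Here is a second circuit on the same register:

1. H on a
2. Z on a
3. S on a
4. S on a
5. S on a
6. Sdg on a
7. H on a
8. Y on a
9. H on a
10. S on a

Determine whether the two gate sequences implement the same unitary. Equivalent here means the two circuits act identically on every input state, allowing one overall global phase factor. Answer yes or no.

No — the two circuits implement different unitaries, even allowing a global phase.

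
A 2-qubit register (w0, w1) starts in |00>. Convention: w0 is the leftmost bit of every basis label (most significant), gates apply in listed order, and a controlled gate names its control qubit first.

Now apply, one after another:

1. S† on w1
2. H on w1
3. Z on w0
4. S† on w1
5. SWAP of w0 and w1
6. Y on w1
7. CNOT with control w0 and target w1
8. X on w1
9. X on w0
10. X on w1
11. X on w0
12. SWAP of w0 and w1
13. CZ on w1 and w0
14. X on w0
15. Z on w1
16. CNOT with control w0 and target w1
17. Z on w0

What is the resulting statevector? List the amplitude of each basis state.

The resulting statevector has amplitude sqrt(2)*I/2 on |00>, 0 on |01>, sqrt(2)/2 on |10>, 0 on |11>.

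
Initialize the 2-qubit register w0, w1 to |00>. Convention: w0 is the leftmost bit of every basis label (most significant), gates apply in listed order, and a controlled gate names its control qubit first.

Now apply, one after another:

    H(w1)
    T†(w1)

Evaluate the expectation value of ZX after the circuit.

The observable ZX averages to sqrt(2)/2.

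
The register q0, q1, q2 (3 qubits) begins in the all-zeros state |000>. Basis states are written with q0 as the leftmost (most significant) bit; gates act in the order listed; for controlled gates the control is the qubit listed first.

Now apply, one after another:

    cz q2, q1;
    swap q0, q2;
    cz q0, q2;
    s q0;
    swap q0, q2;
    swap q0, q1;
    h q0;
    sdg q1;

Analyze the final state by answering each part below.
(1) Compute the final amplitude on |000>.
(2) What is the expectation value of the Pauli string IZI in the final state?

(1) |000> carries amplitude sqrt(2)/2 in the final state.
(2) In the final state, IZI has expectation 1.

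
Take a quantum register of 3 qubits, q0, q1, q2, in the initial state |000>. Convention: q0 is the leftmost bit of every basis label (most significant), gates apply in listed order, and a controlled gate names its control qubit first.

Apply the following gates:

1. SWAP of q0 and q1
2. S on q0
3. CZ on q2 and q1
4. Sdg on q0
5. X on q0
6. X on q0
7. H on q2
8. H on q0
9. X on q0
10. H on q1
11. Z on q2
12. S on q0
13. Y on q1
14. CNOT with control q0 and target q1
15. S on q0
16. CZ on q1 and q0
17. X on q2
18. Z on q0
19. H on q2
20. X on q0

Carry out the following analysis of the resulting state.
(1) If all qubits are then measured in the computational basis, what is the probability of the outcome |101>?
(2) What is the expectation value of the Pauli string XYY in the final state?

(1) A full measurement returns |101> with probability 1/4.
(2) The observable XYY averages to 0.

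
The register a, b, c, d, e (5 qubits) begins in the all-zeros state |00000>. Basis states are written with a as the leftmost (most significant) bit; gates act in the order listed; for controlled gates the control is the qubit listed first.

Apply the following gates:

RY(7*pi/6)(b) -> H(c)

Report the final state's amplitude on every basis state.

The resulting statevector has amplitude 1/4 - sqrt(3)/4 on |00000>, 1/4 - sqrt(3)/4 on |00100>, 1/4 + sqrt(3)/4 on |01000>, 1/4 + sqrt(3)/4 on |01100>, and 0 on every other basis state.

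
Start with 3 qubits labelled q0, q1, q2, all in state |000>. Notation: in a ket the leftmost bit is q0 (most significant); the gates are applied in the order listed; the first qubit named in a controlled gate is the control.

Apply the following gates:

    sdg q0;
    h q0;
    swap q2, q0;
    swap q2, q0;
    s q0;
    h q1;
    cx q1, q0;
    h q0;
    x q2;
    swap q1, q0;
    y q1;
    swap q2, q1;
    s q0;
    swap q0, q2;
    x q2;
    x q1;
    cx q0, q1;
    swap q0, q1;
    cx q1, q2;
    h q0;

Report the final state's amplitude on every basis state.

The final amplitudes are -1/4 + I/4 on |000>, -1/4 - I/4 on |001>, -1/4 + I/4 on |010>, -1/4 - I/4 on |011>, -1/4 + I/4 on |100>, -1/4 - I/4 on |101>, 1/4 - I/4 on |110>, 1/4 + I/4 on |111>. Key observation: steps 3-4 multiply out to the identity, so the circuit reduces to the remaining gates.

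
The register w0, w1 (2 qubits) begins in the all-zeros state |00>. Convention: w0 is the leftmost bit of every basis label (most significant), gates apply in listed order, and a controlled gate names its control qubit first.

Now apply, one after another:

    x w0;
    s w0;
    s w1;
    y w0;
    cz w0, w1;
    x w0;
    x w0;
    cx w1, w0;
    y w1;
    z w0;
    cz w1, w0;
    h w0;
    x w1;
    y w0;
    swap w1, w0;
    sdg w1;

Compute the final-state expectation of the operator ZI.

The observable ZI averages to 1.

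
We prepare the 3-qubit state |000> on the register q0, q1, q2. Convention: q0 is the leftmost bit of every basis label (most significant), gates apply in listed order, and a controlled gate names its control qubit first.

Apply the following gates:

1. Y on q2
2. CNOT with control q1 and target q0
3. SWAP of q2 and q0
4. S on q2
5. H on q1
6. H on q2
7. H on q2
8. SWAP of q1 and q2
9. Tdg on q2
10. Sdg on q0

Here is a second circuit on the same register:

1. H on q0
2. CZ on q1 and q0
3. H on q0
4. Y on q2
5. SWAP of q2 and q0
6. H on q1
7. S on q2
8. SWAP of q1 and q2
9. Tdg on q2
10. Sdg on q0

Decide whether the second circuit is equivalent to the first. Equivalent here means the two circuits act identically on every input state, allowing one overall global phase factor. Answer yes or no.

Yes — the two circuits implement the same unitary up to a global phase.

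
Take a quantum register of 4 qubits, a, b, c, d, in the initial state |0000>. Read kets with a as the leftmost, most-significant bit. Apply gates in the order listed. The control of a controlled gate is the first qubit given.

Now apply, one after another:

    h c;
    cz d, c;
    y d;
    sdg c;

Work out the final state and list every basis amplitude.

The final amplitudes are sqrt(2)*I/2 on |0001>, sqrt(2)/2 on |0011>, and 0 on every other basis state.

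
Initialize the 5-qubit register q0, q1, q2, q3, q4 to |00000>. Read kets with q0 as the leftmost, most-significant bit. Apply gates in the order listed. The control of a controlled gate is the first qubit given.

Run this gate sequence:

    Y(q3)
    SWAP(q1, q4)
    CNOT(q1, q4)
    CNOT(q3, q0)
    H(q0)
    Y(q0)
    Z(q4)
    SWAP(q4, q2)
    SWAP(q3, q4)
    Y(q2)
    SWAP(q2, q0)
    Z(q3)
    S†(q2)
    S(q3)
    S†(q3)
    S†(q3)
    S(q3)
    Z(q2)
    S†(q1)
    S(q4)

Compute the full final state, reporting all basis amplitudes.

The resulting statevector has amplitude sqrt(2)/2 on |10001>, sqrt(2)*I/2 on |10101>, and 0 on every other basis state.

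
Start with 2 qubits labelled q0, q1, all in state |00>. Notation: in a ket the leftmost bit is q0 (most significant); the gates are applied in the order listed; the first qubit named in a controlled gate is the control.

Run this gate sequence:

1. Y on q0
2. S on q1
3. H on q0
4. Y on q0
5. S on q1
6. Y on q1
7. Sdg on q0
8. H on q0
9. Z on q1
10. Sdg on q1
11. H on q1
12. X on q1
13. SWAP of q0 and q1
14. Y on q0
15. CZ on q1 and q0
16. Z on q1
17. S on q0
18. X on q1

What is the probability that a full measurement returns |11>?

The probability of measuring |11> is 1/4.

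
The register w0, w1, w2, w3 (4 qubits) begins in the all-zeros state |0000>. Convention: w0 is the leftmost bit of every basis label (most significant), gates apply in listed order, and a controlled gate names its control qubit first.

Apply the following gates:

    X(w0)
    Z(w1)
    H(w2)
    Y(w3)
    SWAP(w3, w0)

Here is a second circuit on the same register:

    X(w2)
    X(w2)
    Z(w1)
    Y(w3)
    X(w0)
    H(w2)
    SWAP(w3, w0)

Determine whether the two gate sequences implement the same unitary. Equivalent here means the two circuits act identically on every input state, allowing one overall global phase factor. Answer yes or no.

Yes, they are equivalent — the unitaries differ by at most a global phase.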